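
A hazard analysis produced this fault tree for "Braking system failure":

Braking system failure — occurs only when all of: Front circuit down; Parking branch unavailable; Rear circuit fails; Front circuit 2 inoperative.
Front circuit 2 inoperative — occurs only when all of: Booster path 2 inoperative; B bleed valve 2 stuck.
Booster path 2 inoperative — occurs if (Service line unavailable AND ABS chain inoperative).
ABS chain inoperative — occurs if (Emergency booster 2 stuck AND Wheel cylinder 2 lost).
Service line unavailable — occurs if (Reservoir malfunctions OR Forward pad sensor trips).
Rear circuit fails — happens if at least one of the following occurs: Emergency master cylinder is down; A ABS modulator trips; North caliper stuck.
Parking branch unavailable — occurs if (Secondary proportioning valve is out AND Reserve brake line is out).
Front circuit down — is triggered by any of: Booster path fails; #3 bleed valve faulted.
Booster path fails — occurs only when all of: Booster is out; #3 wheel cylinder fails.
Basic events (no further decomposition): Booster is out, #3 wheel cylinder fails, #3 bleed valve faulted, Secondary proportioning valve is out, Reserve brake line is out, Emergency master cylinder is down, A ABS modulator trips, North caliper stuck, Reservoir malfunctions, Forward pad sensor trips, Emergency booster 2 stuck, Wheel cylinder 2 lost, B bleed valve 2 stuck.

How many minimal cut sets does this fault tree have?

12

Booster path fails [AND]: one cut set from each child combined → 1 × 1 = 1 cut set(s).
Front circuit down [OR]: union of children's cut sets → 2 cut set(s).
Parking branch unavailable [AND]: one cut set from each child combined → 1 × 1 = 1 cut set(s).
Rear circuit fails [OR]: union of children's cut sets → 3 cut set(s).
Service line unavailable [OR]: union of children's cut sets → 2 cut set(s).
ABS chain inoperative [AND]: one cut set from each child combined → 1 × 1 = 1 cut set(s).
Booster path 2 inoperative [AND]: one cut set from each child combined → 2 × 1 = 2 cut set(s).
Front circuit 2 inoperative [AND]: one cut set from each child combined → 2 × 1 = 2 cut set(s).
Braking system failure [AND]: one cut set from each child combined → 2 × 1 × 3 × 2 = 12 cut set(s).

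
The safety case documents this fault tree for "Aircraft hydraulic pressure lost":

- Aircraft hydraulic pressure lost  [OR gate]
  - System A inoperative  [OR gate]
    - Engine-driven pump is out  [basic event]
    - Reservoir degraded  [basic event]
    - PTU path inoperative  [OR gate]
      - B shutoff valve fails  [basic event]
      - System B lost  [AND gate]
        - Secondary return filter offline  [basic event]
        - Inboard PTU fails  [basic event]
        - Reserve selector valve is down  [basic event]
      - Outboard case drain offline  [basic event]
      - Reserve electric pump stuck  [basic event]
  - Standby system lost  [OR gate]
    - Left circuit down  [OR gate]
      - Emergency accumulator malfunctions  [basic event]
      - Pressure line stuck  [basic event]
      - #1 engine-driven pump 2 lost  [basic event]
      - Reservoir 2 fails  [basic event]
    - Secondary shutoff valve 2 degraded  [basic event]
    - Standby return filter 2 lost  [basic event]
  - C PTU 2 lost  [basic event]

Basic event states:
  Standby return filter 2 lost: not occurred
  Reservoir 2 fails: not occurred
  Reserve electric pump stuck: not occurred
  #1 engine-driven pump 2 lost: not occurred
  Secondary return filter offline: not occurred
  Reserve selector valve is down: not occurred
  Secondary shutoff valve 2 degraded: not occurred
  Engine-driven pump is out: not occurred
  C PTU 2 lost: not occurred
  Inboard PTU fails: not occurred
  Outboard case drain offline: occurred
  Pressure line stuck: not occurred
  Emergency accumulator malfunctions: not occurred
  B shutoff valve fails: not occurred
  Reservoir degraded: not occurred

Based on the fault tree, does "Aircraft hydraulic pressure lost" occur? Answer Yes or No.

Yes

System B lost [AND]: Secondary return filter offline=not, Inboard PTU fails=not, Reserve selector valve is down=not → not all inputs occur → does not occur.
PTU path inoperative [OR]: B shutoff valve fails=not, System B lost=not, Outboard case drain offline=occurs, Reserve electric pump stuck=not → at least one input occurs → occurs.
System A inoperative [OR]: Engine-driven pump is out=not, Reservoir degraded=not, PTU path inoperative=occurs → at least one input occurs → occurs.
Left circuit down [OR]: Emergency accumulator malfunctions=not, Pressure line stuck=not, #1 engine-driven pump 2 lost=not, Reservoir 2 fails=not → no input occurs → does not occur.
Standby system lost [OR]: Left circuit down=not, Secondary shutoff valve 2 degraded=not, Standby return filter 2 lost=not → no input occurs → does not occur.
Aircraft hydraulic pressure lost [OR]: System A inoperative=occurs, Standby system lost=not, C PTU 2 lost=not → at least one input occurs → occurs.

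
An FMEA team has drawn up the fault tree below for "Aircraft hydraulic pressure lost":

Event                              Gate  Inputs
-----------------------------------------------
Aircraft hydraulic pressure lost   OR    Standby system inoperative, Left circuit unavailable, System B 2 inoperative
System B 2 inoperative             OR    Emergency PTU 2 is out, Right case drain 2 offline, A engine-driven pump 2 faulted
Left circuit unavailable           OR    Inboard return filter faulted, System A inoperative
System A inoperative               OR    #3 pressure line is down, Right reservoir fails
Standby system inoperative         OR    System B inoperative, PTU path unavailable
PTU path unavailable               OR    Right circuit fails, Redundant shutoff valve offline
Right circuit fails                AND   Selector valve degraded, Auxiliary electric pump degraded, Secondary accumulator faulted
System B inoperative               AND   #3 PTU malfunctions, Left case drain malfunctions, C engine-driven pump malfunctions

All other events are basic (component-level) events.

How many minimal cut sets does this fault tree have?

System B inoperative [AND]: one cut set from each child combined → 1 × 1 × 1 = 1 cut set(s).
Right circuit fails [AND]: one cut set from each child combined → 1 × 1 × 1 = 1 cut set(s).
PTU path unavailable [OR]: union of children's cut sets → 2 cut set(s).
Standby system inoperative [OR]: union of children's cut sets → 3 cut set(s).
System A inoperative [OR]: union of children's cut sets → 2 cut set(s).
Left circuit unavailable [OR]: union of children's cut sets → 3 cut set(s).
System B 2 inoperative [OR]: union of children's cut sets → 3 cut set(s).
Aircraft hydraulic pressure lost [OR]: union of children's cut sets → 9 cut set(s).
Minimal cut sets: {#3 PTU malfunctions, C engine-driven pump malfunctions, Left case drain malfunctions}; {Auxiliary electric pump degraded, Secondary accumulator faulted, Selector valve degraded}; {Redundant shutoff valve offline}; {Inboard return filter faulted}; {#3 pressure line is down}; {Right reservoir fails}; {Emergency PTU 2 is out}; {Right case drain 2 offline}; {A engine-driven pump 2 faulted}.

9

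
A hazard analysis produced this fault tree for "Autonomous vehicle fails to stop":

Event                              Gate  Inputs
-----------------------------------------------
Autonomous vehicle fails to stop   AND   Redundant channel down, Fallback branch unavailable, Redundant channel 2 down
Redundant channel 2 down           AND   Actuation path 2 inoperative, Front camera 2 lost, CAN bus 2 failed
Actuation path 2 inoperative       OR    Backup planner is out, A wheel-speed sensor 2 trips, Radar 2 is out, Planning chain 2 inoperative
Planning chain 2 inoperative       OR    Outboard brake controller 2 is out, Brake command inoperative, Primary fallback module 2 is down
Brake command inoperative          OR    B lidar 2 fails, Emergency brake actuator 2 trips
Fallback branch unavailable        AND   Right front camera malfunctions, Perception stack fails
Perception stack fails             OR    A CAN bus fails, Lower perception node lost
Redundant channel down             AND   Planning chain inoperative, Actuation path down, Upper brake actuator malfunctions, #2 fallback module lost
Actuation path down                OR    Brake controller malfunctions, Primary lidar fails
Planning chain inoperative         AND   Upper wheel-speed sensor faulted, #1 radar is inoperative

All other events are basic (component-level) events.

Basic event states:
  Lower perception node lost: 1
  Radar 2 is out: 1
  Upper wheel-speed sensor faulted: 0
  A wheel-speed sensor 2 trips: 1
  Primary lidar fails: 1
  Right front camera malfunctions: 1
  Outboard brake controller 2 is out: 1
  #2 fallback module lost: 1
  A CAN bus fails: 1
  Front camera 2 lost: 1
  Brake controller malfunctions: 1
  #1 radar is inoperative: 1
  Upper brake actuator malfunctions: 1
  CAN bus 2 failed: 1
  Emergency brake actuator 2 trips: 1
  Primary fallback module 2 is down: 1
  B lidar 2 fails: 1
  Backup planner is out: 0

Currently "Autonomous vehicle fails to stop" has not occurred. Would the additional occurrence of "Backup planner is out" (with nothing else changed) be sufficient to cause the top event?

Counterfactual: set "Backup planner is out" to occurred.
Planning chain inoperative [AND]: Upper wheel-speed sensor faulted=not, #1 radar is inoperative=occurs → not all inputs occur → does not occur.
Actuation path down [OR]: Brake controller malfunctions=occurs, Primary lidar fails=occurs → at least one input occurs → occurs.
Redundant channel down [AND]: Planning chain inoperative=not, Actuation path down=occurs, Upper brake actuator malfunctions=occurs, #2 fallback module lost=occurs → not all inputs occur → does not occur.
Perception stack fails [OR]: A CAN bus fails=occurs, Lower perception node lost=occurs → at least one input occurs → occurs.
Fallback branch unavailable [AND]: Right front camera malfunctions=occurs, Perception stack fails=occurs → all inputs occur → occurs.
Brake command inoperative [OR]: B lidar 2 fails=occurs, Emergency brake actuator 2 trips=occurs → at least one input occurs → occurs.
Planning chain 2 inoperative [OR]: Outboard brake controller 2 is out=occurs, Brake command inoperative=occurs, Primary fallback module 2 is down=occurs → at least one input occurs → occurs.
Actuation path 2 inoperative [OR]: Backup planner is out=occurs, A wheel-speed sensor 2 trips=occurs, Radar 2 is out=occurs, Planning chain 2 inoperative=occurs → at least one input occurs → occurs.
Redundant channel 2 down [AND]: Actuation path 2 inoperative=occurs, Front camera 2 lost=occurs, CAN bus 2 failed=occurs → all inputs occur → occurs.
Autonomous vehicle fails to stop [AND]: Redundant channel down=not, Fallback branch unavailable=occurs, Redundant channel 2 down=occurs → not all inputs occur → does not occur.

No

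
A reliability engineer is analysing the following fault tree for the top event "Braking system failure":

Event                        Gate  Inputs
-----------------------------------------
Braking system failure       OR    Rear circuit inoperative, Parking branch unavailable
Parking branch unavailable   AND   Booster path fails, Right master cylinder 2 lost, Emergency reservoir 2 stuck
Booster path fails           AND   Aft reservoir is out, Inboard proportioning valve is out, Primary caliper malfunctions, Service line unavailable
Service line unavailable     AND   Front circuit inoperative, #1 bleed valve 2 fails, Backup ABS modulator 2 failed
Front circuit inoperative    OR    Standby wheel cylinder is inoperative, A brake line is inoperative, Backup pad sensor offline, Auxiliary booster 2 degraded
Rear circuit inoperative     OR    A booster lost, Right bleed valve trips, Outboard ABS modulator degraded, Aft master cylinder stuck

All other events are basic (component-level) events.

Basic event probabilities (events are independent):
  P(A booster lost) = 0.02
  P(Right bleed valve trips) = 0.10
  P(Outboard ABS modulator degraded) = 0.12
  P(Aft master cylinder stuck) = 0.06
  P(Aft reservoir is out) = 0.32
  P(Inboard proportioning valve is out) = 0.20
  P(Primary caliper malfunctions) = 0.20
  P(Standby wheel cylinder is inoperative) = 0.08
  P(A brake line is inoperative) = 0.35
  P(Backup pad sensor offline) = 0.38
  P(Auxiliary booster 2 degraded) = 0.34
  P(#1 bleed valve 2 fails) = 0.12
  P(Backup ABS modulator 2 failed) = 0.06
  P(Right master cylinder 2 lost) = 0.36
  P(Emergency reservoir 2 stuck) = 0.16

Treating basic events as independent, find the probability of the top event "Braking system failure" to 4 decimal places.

0.2704

P(Rear circuit inoperative) [OR] = 1 − (1−0.02) × (1−0.10) × (1−0.12) × (1−0.06) = 0.270410
P(Front circuit inoperative) [OR] = 1 − (1−0.08) × (1−0.35) × (1−0.38) × (1−0.34) = 0.755298
P(Service line unavailable) [AND] = 0.755298 × 0.12 × 0.06 = 0.005438
P(Booster path fails) [AND] = 0.32 × 0.20 × 0.20 × 0.005438 = 0.000070
P(Parking branch unavailable) [AND] = 0.000070 × 0.36 × 0.16 = 0.000004
P(Braking system failure) [OR] = 1 − (1−0.270410) × (1−0.000004) = 0.270413
Rounded to 4 decimal places: P(Braking system failure) ≈ 0.2704.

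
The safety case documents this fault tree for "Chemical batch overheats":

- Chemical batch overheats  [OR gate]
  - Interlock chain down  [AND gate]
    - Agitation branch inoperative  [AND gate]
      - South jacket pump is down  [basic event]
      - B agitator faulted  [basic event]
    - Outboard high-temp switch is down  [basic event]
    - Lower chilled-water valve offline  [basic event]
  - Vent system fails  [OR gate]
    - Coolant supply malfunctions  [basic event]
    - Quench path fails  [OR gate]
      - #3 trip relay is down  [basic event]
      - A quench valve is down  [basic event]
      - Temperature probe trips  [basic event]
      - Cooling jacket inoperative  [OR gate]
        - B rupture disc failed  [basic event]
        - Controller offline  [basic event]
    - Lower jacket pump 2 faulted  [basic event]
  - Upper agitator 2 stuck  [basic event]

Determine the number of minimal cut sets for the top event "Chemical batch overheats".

Agitation branch inoperative [AND]: one cut set from each child combined → 1 × 1 = 1 cut set(s).
Interlock chain down [AND]: one cut set from each child combined → 1 × 1 × 1 = 1 cut set(s).
Cooling jacket inoperative [OR]: union of children's cut sets → 2 cut set(s).
Quench path fails [OR]: union of children's cut sets → 5 cut set(s).
Vent system fails [OR]: union of children's cut sets → 7 cut set(s).
Chemical batch overheats [OR]: union of children's cut sets → 9 cut set(s).
Minimal cut sets: {B agitator faulted, Lower chilled-water valve offline, Outboard high-temp switch is down, South jacket pump is down}; {Coolant supply malfunctions}; {#3 trip relay is down}; {A quench valve is down}; {Temperature probe trips}; {B rupture disc failed}; {Controller offline}; {Lower jacket pump 2 faulted}; {Upper agitator 2 stuck}.

9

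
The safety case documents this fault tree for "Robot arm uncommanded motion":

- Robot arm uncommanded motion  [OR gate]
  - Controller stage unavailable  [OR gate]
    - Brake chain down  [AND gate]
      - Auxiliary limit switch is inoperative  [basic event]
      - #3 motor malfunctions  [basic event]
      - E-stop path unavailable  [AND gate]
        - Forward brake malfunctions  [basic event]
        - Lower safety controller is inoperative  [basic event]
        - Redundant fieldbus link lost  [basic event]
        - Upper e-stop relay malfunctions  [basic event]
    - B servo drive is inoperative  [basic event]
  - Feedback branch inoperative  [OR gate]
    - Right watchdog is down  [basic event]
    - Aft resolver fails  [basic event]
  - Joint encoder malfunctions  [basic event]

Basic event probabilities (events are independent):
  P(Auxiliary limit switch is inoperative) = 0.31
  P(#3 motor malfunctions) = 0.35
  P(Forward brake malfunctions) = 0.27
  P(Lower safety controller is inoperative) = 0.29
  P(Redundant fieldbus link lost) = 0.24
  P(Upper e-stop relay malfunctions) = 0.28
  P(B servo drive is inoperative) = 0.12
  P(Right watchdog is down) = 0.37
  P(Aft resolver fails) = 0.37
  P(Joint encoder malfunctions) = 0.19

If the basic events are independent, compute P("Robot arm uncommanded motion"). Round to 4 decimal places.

P(E-stop path unavailable) [AND] = 0.27 × 0.29 × 0.24 × 0.28 = 0.005262
P(Brake chain down) [AND] = 0.31 × 0.35 × 0.005262 = 0.000571
P(Controller stage unavailable) [OR] = 1 − (1−0.000571) × (1−0.12) = 0.120502
P(Feedback branch inoperative) [OR] = 1 − (1−0.37) × (1−0.37) = 0.603100
P(Robot arm uncommanded motion) [OR] = 1 − (1−0.120502) × (1−0.603100) × (1−0.19) = 0.717251
Rounded to 4 decimal places: P(Robot arm uncommanded motion) ≈ 0.7173.

0.7173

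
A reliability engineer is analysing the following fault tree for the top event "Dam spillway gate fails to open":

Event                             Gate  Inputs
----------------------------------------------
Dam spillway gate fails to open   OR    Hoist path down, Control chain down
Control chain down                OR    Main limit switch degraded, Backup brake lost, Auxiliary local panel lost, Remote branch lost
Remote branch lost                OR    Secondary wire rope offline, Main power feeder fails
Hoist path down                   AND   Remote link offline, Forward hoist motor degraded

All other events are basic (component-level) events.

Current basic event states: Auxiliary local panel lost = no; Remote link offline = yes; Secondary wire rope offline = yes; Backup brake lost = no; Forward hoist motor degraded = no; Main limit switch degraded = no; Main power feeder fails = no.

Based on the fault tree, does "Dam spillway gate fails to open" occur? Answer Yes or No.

Yes

Hoist path down [AND]: Remote link offline=occurs, Forward hoist motor degraded=not → not all inputs occur → does not occur.
Remote branch lost [OR]: Secondary wire rope offline=occurs, Main power feeder fails=not → at least one input occurs → occurs.
Control chain down [OR]: Main limit switch degraded=not, Backup brake lost=not, Auxiliary local panel lost=not, Remote branch lost=occurs → at least one input occurs → occurs.
Dam spillway gate fails to open [OR]: Hoist path down=not, Control chain down=occurs → at least one input occurs → occurs.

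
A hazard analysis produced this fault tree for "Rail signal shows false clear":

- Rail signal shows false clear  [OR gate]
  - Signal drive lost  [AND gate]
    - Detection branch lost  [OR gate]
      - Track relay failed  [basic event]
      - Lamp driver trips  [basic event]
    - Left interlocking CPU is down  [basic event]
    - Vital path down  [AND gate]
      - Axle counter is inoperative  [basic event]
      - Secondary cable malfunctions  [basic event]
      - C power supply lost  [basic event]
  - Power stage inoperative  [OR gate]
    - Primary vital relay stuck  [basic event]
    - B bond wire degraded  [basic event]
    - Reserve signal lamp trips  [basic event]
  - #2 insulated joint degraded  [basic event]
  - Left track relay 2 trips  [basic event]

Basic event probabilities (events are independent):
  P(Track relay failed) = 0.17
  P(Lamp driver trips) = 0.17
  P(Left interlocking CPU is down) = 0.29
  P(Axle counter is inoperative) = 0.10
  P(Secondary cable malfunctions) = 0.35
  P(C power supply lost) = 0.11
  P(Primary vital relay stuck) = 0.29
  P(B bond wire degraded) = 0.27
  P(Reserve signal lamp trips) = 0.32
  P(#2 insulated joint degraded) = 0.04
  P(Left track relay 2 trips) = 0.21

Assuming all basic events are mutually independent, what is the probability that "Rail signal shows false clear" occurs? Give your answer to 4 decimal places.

P(Detection branch lost) [OR] = 1 − (1−0.17) × (1−0.17) = 0.311100
P(Vital path down) [AND] = 0.10 × 0.35 × 0.11 = 0.003850
P(Signal drive lost) [AND] = 0.311100 × 0.29 × 0.003850 = 0.000347
P(Power stage inoperative) [OR] = 1 − (1−0.29) × (1−0.27) × (1−0.32) = 0.647556
P(Rail signal shows false clear) [OR] = 1 − (1−0.000347) × (1−0.647556) × (1−0.04) × (1−0.21) = 0.732799
Rounded to 4 decimal places: P(Rail signal shows false clear) ≈ 0.7328.

0.7328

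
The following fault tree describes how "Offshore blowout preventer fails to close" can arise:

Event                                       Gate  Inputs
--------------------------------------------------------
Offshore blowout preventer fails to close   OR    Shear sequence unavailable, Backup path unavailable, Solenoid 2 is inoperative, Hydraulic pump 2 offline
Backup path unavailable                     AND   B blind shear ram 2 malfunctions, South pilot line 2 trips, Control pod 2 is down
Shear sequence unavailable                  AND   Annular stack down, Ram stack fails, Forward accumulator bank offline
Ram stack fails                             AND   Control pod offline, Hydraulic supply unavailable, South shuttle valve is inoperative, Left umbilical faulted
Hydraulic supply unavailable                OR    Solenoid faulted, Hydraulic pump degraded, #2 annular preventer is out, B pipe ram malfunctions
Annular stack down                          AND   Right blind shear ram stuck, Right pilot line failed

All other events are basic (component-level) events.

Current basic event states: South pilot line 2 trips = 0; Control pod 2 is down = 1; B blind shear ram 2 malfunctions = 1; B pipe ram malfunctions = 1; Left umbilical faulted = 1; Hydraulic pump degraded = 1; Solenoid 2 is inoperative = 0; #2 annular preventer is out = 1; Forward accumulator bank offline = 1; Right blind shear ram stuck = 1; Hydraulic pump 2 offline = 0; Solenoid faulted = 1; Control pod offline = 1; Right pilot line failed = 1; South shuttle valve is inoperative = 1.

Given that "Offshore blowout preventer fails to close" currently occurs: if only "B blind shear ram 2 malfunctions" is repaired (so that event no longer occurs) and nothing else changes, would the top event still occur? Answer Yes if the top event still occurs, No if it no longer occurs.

Yes

Counterfactual: set "B blind shear ram 2 malfunctions" to not occurred.
Annular stack down [AND]: Right blind shear ram stuck=occurs, Right pilot line failed=occurs → all inputs occur → occurs.
Hydraulic supply unavailable [OR]: Solenoid faulted=occurs, Hydraulic pump degraded=occurs, #2 annular preventer is out=occurs, B pipe ram malfunctions=occurs → at least one input occurs → occurs.
Ram stack fails [AND]: Control pod offline=occurs, Hydraulic supply unavailable=occurs, South shuttle valve is inoperative=occurs, Left umbilical faulted=occurs → all inputs occur → occurs.
Shear sequence unavailable [AND]: Annular stack down=occurs, Ram stack fails=occurs, Forward accumulator bank offline=occurs → all inputs occur → occurs.
Backup path unavailable [AND]: B blind shear ram 2 malfunctions=not, South pilot line 2 trips=not, Control pod 2 is down=occurs → not all inputs occur → does not occur.
Offshore blowout preventer fails to close [OR]: Shear sequence unavailable=occurs, Backup path unavailable=not, Solenoid 2 is inoperative=not, Hydraulic pump 2 offline=not → at least one input occurs → occurs.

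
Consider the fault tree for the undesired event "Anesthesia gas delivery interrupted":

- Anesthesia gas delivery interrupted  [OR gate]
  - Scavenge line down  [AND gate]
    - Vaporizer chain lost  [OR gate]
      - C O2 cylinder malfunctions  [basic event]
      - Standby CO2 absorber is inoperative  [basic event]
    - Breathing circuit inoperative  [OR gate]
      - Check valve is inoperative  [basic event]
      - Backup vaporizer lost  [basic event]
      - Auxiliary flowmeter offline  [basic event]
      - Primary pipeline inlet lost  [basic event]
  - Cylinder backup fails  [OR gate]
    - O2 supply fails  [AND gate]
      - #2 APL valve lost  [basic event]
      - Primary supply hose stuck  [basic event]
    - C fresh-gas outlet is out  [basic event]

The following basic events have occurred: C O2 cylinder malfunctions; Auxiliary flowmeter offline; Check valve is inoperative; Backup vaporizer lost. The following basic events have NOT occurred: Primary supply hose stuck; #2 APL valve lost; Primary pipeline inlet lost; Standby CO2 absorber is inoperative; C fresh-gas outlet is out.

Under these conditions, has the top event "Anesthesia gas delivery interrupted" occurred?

Yes

Vaporizer chain lost [OR]: C O2 cylinder malfunctions=occurs, Standby CO2 absorber is inoperative=not → at least one input occurs → occurs.
Breathing circuit inoperative [OR]: Check valve is inoperative=occurs, Backup vaporizer lost=occurs, Auxiliary flowmeter offline=occurs, Primary pipeline inlet lost=not → at least one input occurs → occurs.
Scavenge line down [AND]: Vaporizer chain lost=occurs, Breathing circuit inoperative=occurs → all inputs occur → occurs.
O2 supply fails [AND]: #2 APL valve lost=not, Primary supply hose stuck=not → not all inputs occur → does not occur.
Cylinder backup fails [OR]: O2 supply fails=not, C fresh-gas outlet is out=not → no input occurs → does not occur.
Anesthesia gas delivery interrupted [OR]: Scavenge line down=occurs, Cylinder backup fails=not → at least one input occurs → occurs.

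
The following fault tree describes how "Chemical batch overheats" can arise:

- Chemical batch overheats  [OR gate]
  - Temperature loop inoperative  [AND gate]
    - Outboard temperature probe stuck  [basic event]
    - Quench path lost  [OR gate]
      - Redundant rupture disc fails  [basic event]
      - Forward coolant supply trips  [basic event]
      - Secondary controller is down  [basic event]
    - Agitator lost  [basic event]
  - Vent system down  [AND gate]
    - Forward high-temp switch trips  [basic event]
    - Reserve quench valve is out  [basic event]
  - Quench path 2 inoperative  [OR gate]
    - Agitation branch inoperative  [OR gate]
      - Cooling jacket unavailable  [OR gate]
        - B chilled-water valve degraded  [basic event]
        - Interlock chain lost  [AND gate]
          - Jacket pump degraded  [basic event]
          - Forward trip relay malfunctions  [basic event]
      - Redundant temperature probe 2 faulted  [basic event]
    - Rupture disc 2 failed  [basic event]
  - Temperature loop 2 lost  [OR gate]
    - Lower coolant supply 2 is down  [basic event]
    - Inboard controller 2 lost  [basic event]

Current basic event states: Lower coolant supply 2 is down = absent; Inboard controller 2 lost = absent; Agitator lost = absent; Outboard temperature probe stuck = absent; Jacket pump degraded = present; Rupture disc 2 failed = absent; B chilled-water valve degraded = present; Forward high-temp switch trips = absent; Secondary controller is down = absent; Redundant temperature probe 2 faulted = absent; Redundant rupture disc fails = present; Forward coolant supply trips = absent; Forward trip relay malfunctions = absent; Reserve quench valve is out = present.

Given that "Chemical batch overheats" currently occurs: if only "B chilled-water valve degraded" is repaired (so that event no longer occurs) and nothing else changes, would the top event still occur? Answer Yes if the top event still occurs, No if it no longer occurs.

No

Counterfactual: set "B chilled-water valve degraded" to not occurred.
Quench path lost [OR]: Redundant rupture disc fails=occurs, Forward coolant supply trips=not, Secondary controller is down=not → at least one input occurs → occurs.
Temperature loop inoperative [AND]: Outboard temperature probe stuck=not, Quench path lost=occurs, Agitator lost=not → not all inputs occur → does not occur.
Vent system down [AND]: Forward high-temp switch trips=not, Reserve quench valve is out=occurs → not all inputs occur → does not occur.
Interlock chain lost [AND]: Jacket pump degraded=occurs, Forward trip relay malfunctions=not → not all inputs occur → does not occur.
Cooling jacket unavailable [OR]: B chilled-water valve degraded=not, Interlock chain lost=not → no input occurs → does not occur.
Agitation branch inoperative [OR]: Cooling jacket unavailable=not, Redundant temperature probe 2 faulted=not → no input occurs → does not occur.
Quench path 2 inoperative [OR]: Agitation branch inoperative=not, Rupture disc 2 failed=not → no input occurs → does not occur.
Temperature loop 2 lost [OR]: Lower coolant supply 2 is down=not, Inboard controller 2 lost=not → no input occurs → does not occur.
Chemical batch overheats [OR]: Temperature loop inoperative=not, Vent system down=not, Quench path 2 inoperative=not, Temperature loop 2 lost=not → no input occurs → does not occur.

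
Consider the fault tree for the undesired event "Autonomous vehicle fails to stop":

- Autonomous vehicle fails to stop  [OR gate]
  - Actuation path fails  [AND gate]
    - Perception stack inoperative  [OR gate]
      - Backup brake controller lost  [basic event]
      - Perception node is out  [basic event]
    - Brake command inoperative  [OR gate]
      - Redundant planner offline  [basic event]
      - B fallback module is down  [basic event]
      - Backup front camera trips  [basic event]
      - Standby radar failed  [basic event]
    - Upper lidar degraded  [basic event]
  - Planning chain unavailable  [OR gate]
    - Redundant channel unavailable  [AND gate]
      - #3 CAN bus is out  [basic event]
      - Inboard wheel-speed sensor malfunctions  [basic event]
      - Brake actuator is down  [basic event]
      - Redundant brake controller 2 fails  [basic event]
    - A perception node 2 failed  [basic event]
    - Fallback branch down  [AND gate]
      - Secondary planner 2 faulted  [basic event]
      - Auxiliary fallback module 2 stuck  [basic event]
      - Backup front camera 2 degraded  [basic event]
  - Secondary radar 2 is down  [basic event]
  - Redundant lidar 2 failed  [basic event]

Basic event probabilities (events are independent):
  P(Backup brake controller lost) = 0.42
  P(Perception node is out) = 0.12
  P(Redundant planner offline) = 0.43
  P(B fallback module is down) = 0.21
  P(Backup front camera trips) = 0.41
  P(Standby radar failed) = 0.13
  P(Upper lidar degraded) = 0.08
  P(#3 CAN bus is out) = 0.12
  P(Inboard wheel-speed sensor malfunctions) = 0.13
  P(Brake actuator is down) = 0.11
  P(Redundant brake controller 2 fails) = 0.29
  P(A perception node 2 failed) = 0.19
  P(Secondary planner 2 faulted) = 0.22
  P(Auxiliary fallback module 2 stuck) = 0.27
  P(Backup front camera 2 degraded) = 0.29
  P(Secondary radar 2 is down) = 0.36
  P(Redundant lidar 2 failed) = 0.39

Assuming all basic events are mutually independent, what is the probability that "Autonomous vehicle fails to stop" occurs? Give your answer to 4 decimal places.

0.6987

P(Perception stack inoperative) [OR] = 1 − (1−0.42) × (1−0.12) = 0.489600
P(Brake command inoperative) [OR] = 1 − (1−0.43) × (1−0.21) × (1−0.41) × (1−0.13) = 0.768861
P(Actuation path fails) [AND] = 0.489600 × 0.768861 × 0.08 = 0.030115
P(Redundant channel unavailable) [AND] = 0.12 × 0.13 × 0.11 × 0.29 = 0.000498
P(Fallback branch down) [AND] = 0.22 × 0.27 × 0.29 = 0.017226
P(Planning chain unavailable) [OR] = 1 − (1−0.000498) × (1−0.19) × (1−0.017226) = 0.204349
P(Autonomous vehicle fails to stop) [OR] = 1 − (1−0.030115) × (1−0.204349) × (1−0.36) × (1−0.39) = 0.698732
Rounded to 4 decimal places: P(Autonomous vehicle fails to stop) ≈ 0.6987.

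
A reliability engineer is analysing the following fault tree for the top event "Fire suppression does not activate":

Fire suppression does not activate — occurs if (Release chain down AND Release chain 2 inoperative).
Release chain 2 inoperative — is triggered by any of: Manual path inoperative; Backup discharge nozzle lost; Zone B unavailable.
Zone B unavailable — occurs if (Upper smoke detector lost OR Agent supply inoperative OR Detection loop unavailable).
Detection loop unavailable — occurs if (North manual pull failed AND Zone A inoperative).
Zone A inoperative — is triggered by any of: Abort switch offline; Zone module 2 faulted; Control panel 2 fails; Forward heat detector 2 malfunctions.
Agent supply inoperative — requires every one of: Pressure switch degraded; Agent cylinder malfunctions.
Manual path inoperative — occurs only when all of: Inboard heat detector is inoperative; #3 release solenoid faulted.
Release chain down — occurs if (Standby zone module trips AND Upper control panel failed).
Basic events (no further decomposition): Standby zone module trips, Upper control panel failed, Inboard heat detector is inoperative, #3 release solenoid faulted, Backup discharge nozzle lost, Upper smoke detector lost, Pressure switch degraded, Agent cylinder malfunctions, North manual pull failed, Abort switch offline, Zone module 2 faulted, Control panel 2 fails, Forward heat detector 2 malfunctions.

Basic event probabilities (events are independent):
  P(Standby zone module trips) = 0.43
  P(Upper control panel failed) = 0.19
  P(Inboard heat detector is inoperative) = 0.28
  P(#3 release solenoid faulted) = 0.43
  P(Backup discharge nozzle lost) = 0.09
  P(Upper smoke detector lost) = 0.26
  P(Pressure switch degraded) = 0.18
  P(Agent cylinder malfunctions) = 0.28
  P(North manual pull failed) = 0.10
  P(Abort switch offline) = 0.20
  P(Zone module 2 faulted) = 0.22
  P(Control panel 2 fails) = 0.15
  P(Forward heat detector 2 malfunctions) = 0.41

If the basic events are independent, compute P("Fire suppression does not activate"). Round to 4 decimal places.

0.0389

P(Release chain down) [AND] = 0.43 × 0.19 = 0.081700
P(Manual path inoperative) [AND] = 0.28 × 0.43 = 0.120400
P(Agent supply inoperative) [AND] = 0.18 × 0.28 = 0.050400
P(Zone A inoperative) [OR] = 1 − (1−0.20) × (1−0.22) × (1−0.15) × (1−0.41) = 0.687064
P(Detection loop unavailable) [AND] = 0.10 × 0.687064 = 0.068706
P(Zone B unavailable) [OR] = 1 − (1−0.26) × (1−0.050400) × (1−0.068706) = 0.345576
P(Release chain 2 inoperative) [OR] = 1 − (1−0.120400) × (1−0.09) × (1−0.345576) = 0.476175
P(Fire suppression does not activate) [AND] = 0.081700 × 0.476175 = 0.038903
Rounded to 4 decimal places: P(Fire suppression does not activate) ≈ 0.0389.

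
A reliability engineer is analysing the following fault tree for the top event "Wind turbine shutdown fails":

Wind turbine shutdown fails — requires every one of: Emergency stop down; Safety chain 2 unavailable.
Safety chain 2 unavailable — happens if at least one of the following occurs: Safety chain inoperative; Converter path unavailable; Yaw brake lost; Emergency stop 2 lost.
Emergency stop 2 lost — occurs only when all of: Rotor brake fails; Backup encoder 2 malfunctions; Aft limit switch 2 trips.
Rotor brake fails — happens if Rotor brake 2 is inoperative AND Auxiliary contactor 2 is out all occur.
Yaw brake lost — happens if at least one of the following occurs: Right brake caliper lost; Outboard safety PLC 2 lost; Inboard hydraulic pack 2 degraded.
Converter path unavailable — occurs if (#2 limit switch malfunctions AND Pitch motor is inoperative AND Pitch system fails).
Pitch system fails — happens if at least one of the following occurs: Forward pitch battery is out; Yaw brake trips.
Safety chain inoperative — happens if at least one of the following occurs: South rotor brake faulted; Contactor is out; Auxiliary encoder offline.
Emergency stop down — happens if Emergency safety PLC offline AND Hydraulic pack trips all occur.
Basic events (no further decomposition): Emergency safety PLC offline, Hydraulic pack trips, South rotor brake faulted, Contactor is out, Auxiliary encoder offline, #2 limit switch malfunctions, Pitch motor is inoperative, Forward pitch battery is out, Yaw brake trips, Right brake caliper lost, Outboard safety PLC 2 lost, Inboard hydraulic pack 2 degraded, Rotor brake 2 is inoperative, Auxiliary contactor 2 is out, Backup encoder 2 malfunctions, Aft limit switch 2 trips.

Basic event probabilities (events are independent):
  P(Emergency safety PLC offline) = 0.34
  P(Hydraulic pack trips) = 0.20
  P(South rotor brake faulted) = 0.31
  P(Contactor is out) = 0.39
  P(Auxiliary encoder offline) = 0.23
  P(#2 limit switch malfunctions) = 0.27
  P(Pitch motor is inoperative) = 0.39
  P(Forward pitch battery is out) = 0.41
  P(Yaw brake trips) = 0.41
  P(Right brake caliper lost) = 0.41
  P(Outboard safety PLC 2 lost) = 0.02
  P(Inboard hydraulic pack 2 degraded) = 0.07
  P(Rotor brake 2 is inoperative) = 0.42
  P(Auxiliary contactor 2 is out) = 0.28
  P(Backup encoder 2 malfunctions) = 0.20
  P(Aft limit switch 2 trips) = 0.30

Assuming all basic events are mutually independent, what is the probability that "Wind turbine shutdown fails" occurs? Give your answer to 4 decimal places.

P(Emergency stop down) [AND] = 0.34 × 0.20 = 0.068000
P(Safety chain inoperative) [OR] = 1 − (1−0.31) × (1−0.39) × (1−0.23) = 0.675907
P(Pitch system fails) [OR] = 1 − (1−0.41) × (1−0.41) = 0.651900
P(Converter path unavailable) [AND] = 0.27 × 0.39 × 0.651900 = 0.068645
P(Yaw brake lost) [OR] = 1 − (1−0.41) × (1−0.02) × (1−0.07) = 0.462274
P(Rotor brake fails) [AND] = 0.42 × 0.28 = 0.117600
P(Emergency stop 2 lost) [AND] = 0.117600 × 0.20 × 0.30 = 0.007056
P(Safety chain 2 unavailable) [OR] = 1 − (1−0.675907) × (1−0.068645) × (1−0.462274) × (1−0.007056) = 0.838835
P(Wind turbine shutdown fails) [AND] = 0.068000 × 0.838835 = 0.057041
Rounded to 4 decimal places: P(Wind turbine shutdown fails) ≈ 0.0570.

0.0570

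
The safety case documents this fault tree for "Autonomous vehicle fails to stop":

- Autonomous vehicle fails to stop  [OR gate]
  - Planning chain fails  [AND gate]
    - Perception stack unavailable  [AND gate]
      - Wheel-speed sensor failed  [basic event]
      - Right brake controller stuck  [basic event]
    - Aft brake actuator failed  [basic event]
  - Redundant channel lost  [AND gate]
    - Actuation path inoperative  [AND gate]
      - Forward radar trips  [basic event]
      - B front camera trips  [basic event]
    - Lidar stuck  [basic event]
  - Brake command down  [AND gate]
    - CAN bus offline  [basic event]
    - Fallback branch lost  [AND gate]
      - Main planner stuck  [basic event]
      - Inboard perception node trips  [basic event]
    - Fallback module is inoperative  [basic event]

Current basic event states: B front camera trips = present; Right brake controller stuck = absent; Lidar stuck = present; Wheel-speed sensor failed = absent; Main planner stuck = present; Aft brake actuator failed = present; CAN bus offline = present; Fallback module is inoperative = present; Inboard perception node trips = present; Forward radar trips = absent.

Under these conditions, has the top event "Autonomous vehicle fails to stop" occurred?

Perception stack unavailable [AND]: Wheel-speed sensor failed=not, Right brake controller stuck=not → not all inputs occur → does not occur.
Planning chain fails [AND]: Perception stack unavailable=not, Aft brake actuator failed=occurs → not all inputs occur → does not occur.
Actuation path inoperative [AND]: Forward radar trips=not, B front camera trips=occurs → not all inputs occur → does not occur.
Redundant channel lost [AND]: Actuation path inoperative=not, Lidar stuck=occurs → not all inputs occur → does not occur.
Fallback branch lost [AND]: Main planner stuck=occurs, Inboard perception node trips=occurs → all inputs occur → occurs.
Brake command down [AND]: CAN bus offline=occurs, Fallback branch lost=occurs, Fallback module is inoperative=occurs → all inputs occur → occurs.
Autonomous vehicle fails to stop [OR]: Planning chain fails=not, Redundant channel lost=not, Brake command down=occurs → at least one input occurs → occurs.

Yes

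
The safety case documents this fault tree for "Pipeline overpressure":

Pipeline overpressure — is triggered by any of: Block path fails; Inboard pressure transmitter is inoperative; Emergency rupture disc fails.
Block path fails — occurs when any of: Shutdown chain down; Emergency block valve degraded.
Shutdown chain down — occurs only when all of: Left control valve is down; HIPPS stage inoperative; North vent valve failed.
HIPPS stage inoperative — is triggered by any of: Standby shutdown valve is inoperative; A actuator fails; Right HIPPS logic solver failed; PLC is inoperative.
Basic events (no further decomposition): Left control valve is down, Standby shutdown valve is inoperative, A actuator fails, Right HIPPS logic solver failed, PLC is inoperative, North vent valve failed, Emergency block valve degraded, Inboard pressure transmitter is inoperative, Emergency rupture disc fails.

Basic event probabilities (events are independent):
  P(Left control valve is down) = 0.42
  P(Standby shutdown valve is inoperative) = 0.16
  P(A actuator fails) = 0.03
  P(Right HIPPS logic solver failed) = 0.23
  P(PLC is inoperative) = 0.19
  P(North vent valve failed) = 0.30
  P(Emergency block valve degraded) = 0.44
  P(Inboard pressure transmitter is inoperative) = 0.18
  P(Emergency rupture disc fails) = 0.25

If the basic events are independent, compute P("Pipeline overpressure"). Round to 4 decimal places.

P(HIPPS stage inoperative) [OR] = 1 − (1−0.16) × (1−0.03) × (1−0.23) × (1−0.19) = 0.491809
P(Shutdown chain down) [AND] = 0.42 × 0.491809 × 0.30 = 0.061968
P(Block path fails) [OR] = 1 − (1−0.061968) × (1−0.44) = 0.474702
P(Pipeline overpressure) [OR] = 1 − (1−0.474702) × (1−0.18) × (1−0.25) = 0.676942
Rounded to 4 decimal places: P(Pipeline overpressure) ≈ 0.6769.

0.6769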